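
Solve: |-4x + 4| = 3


An absolute value equation |expr| = 3 gives two cases:
Case 1: -4x + 4 = 3
  -4x = -1, so x = 1/4
Case 2: -4x + 4 = -3
  -4x = -7, so x = 7/4

x = 1/4, x = 7/4


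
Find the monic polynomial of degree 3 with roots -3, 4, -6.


A monic polynomial with roots -3, 4, -6 is:
p(x) = (x + 3)(x - 4)(x + 6)
After multiplying by (x + 3): x + 3
After multiplying by (x - 4): x^2 - x - 12
After multiplying by (x + 6): x^3 + 5x^2 - 18x - 72

x^3 + 5x^2 - 18x - 72


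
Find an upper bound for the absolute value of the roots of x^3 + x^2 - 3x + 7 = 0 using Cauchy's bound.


Cauchy's bound: all roots r satisfy |r| <= 1 + max(|a_i/a_n|) for i = 0,...,n-1
where a_n is the leading coefficient.

Coefficients: [1, 1, -3, 7]
Leading coefficient a_n = 1
Ratios |a_i/a_n|: 1, 3, 7
Maximum ratio: 7
Cauchy's bound: |r| <= 1 + 7 = 8

Upper bound = 8


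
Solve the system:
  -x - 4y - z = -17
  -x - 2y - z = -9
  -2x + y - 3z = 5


Using Cramer's rule. Expand each determinant along the first row.
D  = (-1)*[(-2)*(-3) - (-1)*1] - (-4)*[(-1)*(-3) - (-1)*(-2)] + (-1)*[(-1)*1 - (-2)*(-2)]
  = (-1)*(7) - (-4)*(1) + (-1)*(-5) = 2
Dx = (-17)*[(-2)*(-3) - (-1)*1] - (-4)*[(-9)*(-3) - (-1)*5] + (-1)*[(-9)*1 - (-2)*5]
  = (-17)*(7) - (-4)*(32) + (-1)*(1) = 8
Dy = (-1)*[(-9)*(-3) - (-1)*5] - (-17)*[(-1)*(-3) - (-1)*(-2)] + (-1)*[(-1)*5 - (-9)*(-2)]
  = (-1)*(32) - (-17)*(1) + (-1)*(-23) = 8
Dz = (-1)*[(-2)*5 - (-9)*1] - (-4)*[(-1)*5 - (-9)*(-2)] + (-17)*[(-1)*1 - (-2)*(-2)]
  = (-1)*(-1) - (-4)*(-23) + (-17)*(-5) = -6
x = Dx/D = 8/2 = 4, y = Dy/D = 8/2 = 4, z = Dz/D = -6/2 = -3
Check eq1: (-1)(4) + (-4)(4) + (-1)(-3) = -17 = -17 ✓
Check eq2: (-1)(4) + (-2)(4) + (-1)(-3) = -9 = -9 ✓
Check eq3: (-2)(4) + (1)(4) + (-3)(-3) = 5 = 5 ✓

x = 4, y = 4, z = -3


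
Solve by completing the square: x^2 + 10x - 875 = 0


Start: x^2 + 10x - 875 = 0
Move constant: x^2 + 10x = 875
Half of 10 is 5, squared is 25
Add 25 to both sides: x^2 + 10x + 25 = 900
(x + 5)^2 = 900
x + 5 = ±30
x = -5 + 30 = 25 or x = -5 - 30 = -35

x = -35, x = 25


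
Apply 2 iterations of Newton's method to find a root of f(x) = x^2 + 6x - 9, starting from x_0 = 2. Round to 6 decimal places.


Newton's method: x_(n+1) = x_n - f(x_n)/f'(x_n)
f(x) = x^2 + 6x - 9
f'(x) = 2x + 6

Iteration 1:
  f(2.000000) = 7.000000
  f'(2.000000) = 10.000000
  x_1 = 2.000000 - (7.000000)/(10.000000) = 1.300000

Iteration 2:
  f(1.300000) = 0.490000
  f'(1.300000) = 8.600000
  x_2 = 1.300000 - (0.490000)/(8.600000) = 1.243023

x_2 = 1.243023


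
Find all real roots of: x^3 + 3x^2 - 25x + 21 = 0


Let p(x) = x^3 + 3x^2 - 25x + 21. By the rational root theorem (leading coefficient 1), any rational root is an integer divisor of 21: try ±1, ±2, ... in turn.
Test x = 1: value = 0 ✓, so (x - 1) is a factor.
Synthetic division by (x - 1): bring down 1; 1(1) + 3 = 4; 4(1) - 25 = -21; (-21)(1) + 21 = 0 → quotient x^2 + 4x - 21, remainder 0.
Solve the quadratic x^2 + 4x - 21 = 0: discriminant = 4^2 - 4(1)(-21) = 16 + 84 = 100.
sqrt(100) = 10, so x = (-4 ± 10)/2: x = 3 or x = -7.

x = -7, x = 1, x = 3


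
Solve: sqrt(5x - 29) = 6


Square both sides: 5x - 29 = 6^2 = 36
5x = 36 + 29 = 65
x = 13
Check: sqrt(5*13 - 29) = sqrt(36) = 6 ✓

x = 13


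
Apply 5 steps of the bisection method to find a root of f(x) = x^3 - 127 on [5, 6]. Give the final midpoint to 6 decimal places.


f(x) = x^3 - 127
f(5) = -2 < 0
f(6) = 89 > 0

Step 1: midpoint = (5.000000 + 6.000000)/2 = 5.500000
  f(5.500000) = 39.375000
  f(mid) > 0, so root is in [5.000000, 5.500000]

Step 2: midpoint = (5.000000 + 5.500000)/2 = 5.250000
  f(5.250000) = 17.703125
  f(mid) > 0, so root is in [5.000000, 5.250000]

Step 3: midpoint = (5.000000 + 5.250000)/2 = 5.125000
  f(5.125000) = 7.611328
  f(mid) > 0, so root is in [5.000000, 5.125000]

Step 4: midpoint = (5.000000 + 5.125000)/2 = 5.062500
  f(5.062500) = 2.746338
  f(mid) > 0, so root is in [5.000000, 5.062500]

Step 5: midpoint = (5.000000 + 5.062500)/2 = 5.031250
  f(5.031250) = 0.358429
  f(mid) > 0, so root is in [5.000000, 5.031250]

midpoint = 5.031250


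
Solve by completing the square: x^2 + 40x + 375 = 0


Start: x^2 + 40x + 375 = 0
Move constant: x^2 + 40x = -375
Half of 40 is 20, squared is 400
Add 400 to both sides: x^2 + 40x + 400 = 25
(x + 20)^2 = 25
x + 20 = ±5
x = -20 + 5 = -15 or x = -20 - 5 = -25

x = -25, x = -15


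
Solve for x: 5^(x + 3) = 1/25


Express both sides with the same base.
1/25 = 5^(-2)
Since the bases match, equate exponents: x + 3 = -2
So x = -2 - (3) = -5

x = -5


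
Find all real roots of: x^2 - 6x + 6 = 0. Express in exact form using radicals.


Using the quadratic formula: x = (-b ± sqrt(b^2 - 4ac)) / (2a)
Here a = 1, b = -6, c = 6
Discriminant = b^2 - 4ac = (-6)^2 - 4(1)(6) = 36 - 24 = 12
Since discriminant = 12 > 0, there are two real roots.
x = (6 ± 2*sqrt(3)) / 2
Simplifying: x = 3 ± sqrt(3)
Numerically: x ≈ 4.7321 or x ≈ 1.2679

x = 3 + sqrt(3) or x = 3 - sqrt(3)


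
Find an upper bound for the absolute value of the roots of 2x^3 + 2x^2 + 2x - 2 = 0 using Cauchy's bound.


Cauchy's bound: all roots r satisfy |r| <= 1 + max(|a_i/a_n|) for i = 0,...,n-1
where a_n is the leading coefficient.

Coefficients: [2, 2, 2, -2]
Leading coefficient a_n = 2
Ratios |a_i/a_n|: 1, 1, 1
Maximum ratio: 1
Cauchy's bound: |r| <= 1 + 1 = 2

Upper bound = 2


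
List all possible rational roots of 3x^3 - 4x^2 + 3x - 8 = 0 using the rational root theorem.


Rational root theorem: possible roots are ±p/q where:
  p divides the constant term (-8): p ∈ {1, 2, 4, 8}
  q divides the leading coefficient (3): q ∈ {1, 3}

All possible rational roots: -8, -4, -8/3, -2, -4/3, -1, -2/3, -1/3, 1/3, 2/3, 1, 4/3, 2, 8/3, 4, 8

-8, -4, -8/3, -2, -4/3, -1, -2/3, -1/3, 1/3, 2/3, 1, 4/3, 2, 8/3, 4, 8


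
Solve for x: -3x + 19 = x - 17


Starting with: -3x + 19 = x - 17
Move all x terms to left: (-3 - 1)x = -17 - 19
Simplify: -4x = -36
Divide both sides by -4: x = 9

x = 9


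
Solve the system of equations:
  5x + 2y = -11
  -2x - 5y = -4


Using Cramer's rule:
Determinant D = (5)(-5) - (-2)(2) = -25 + 4 = -21
Dx = (-11)(-5) - (-4)(2) = 55 + 8 = 63
Dy = (5)(-4) - (-2)(-11) = -20 - 22 = -42
x = Dx/D = 63/-21 = -3
y = Dy/D = -42/-21 = 2

x = -3, y = 2


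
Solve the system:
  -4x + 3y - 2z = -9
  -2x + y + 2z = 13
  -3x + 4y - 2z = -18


Using Cramer's rule. Expand each determinant along the first row.
D  = (-4)*[1*(-2) - 2*4] - 3*[(-2)*(-2) - 2*(-3)] + (-2)*[(-2)*4 - 1*(-3)]
  = (-4)*(-10) - 3*(10) + (-2)*(-5) = 20
Dx = (-9)*[1*(-2) - 2*4] - 3*[13*(-2) - 2*(-18)] + (-2)*[13*4 - 1*(-18)]
  = (-9)*(-10) - 3*(10) + (-2)*(70) = -80
Dy = (-4)*[13*(-2) - 2*(-18)] - (-9)*[(-2)*(-2) - 2*(-3)] + (-2)*[(-2)*(-18) - 13*(-3)]
  = (-4)*(10) - (-9)*(10) + (-2)*(75) = -100
Dz = (-4)*[1*(-18) - 13*4] - 3*[(-2)*(-18) - 13*(-3)] + (-9)*[(-2)*4 - 1*(-3)]
  = (-4)*(-70) - 3*(75) + (-9)*(-5) = 100
x = Dx/D = -80/20 = -4, y = Dy/D = -100/20 = -5, z = Dz/D = 100/20 = 5
Check eq1: (-4)(-4) + (3)(-5) + (-2)(5) = -9 = -9 ✓
Check eq2: (-2)(-4) + (1)(-5) + (2)(5) = 13 = 13 ✓
Check eq3: (-3)(-4) + (4)(-5) + (-2)(5) = -18 = -18 ✓

x = -4, y = -5, z = 5


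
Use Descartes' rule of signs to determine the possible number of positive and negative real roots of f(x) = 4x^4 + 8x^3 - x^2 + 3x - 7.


Descartes' rule of signs:

For positive roots, count sign changes in f(x) = 4x^4 + 8x^3 - x^2 + 3x - 7:
Signs of coefficients: +, +, -, +, -
Number of sign changes: 3
Possible positive real roots: 3, 1

For negative roots, examine f(-x) = 4x^4 - 8x^3 - x^2 - 3x - 7:
Signs of coefficients: +, -, -, -, -
Number of sign changes: 1
Possible negative real roots: 1

Positive roots: 3 or 1; Negative roots: 1


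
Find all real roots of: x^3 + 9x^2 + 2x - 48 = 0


Let p(x) = x^3 + 9x^2 + 2x - 48. By the rational root theorem (leading coefficient 1), any rational root is an integer divisor of 48: try ±1, ±2, ... in turn.
Test x = 1: value = -36 ≠ 0.
Test x = -1: value = -42 ≠ 0.
Test x = 2: value = 0 ✓, so (x - 2) is a factor.
Synthetic division by (x - 2): bring down 1; 1(2) + 9 = 11; 11(2) + 2 = 24; 24(2) - 48 = 0 → quotient x^2 + 11x + 24, remainder 0.
Solve the quadratic x^2 + 11x + 24 = 0: discriminant = 11^2 - 4(1)(24) = 121 - 96 = 25.
sqrt(25) = 5, so x = (-11 ± 5)/2: x = -3 or x = -8.

x = -8, x = -3, x = 2


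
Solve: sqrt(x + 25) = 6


Square both sides: x + 25 = 6^2 = 36
x = 36 - 25 = 11
x = 11
Check: sqrt(1*11 + 25) = sqrt(36) = 6 ✓

x = 11


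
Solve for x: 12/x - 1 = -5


Subtract -1 from both sides: 12/x = -4
Multiply both sides by x: 12 = -4 * x
Divide by -4: x = -3

x = -3


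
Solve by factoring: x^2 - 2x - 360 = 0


We need two numbers that multiply to -360 and add to -2.
Those numbers are -20 and 18 (since (-20) * 18 = -360 and (-20) + 18 = -2).
So x^2 - 2x - 360 = (x - 20)(x + 18) = 0
Setting each factor to zero: x = 20 or x = -18

x = -18, x = 20


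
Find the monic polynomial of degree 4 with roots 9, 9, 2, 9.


A monic polynomial with roots 9, 9, 2, 9 is:
p(x) = (x - 9)(x - 9)(x - 2)(x - 9)
After multiplying by (x - 9): x - 9
After multiplying by (x - 9): x^2 - 18x + 81
After multiplying by (x - 2): x^3 - 20x^2 + 117x - 162
After multiplying by (x - 9): x^4 - 29x^3 + 297x^2 - 1215x + 1458

x^4 - 29x^3 + 297x^2 - 1215x + 1458


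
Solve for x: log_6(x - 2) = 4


Convert to exponential form: x - 2 = 6^4 = 1296
x = 1296 + 2 = 1298
Check: log_6(1298 - 2) = log_6(1296) = log_6(1296) = 4 ✓

x = 1298


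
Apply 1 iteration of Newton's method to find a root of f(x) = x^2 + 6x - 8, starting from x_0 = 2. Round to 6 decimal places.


Newton's method: x_(n+1) = x_n - f(x_n)/f'(x_n)
f(x) = x^2 + 6x - 8
f'(x) = 2x + 6

Iteration 1:
  f(2.000000) = 8.000000
  f'(2.000000) = 10.000000
  x_1 = 2.000000 - (8.000000)/(10.000000) = 1.200000

x_1 = 1.200000


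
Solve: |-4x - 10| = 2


An absolute value equation |expr| = 2 gives two cases:
Case 1: -4x - 10 = 2
  -4x = 12, so x = -3
Case 2: -4x - 10 = -2
  -4x = 8, so x = -2

x = -3, x = -2


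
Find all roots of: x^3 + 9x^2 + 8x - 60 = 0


Let p(x) = x^3 + 9x^2 + 8x - 60. By the rational root theorem (leading coefficient 1), any rational root is an integer divisor of 60: try ±1, ±2, ... in turn.
Test x = 1: value = -42 ≠ 0.
Test x = -1: value = -60 ≠ 0.
Test x = 2: value = 0 ✓, so (x - 2) is a factor.
Synthetic division by (x - 2): bring down 1; 1(2) + 9 = 11; 11(2) + 8 = 30; 30(2) - 60 = 0 → quotient x^2 + 11x + 30, remainder 0.
Solve the quadratic x^2 + 11x + 30 = 0: discriminant = 11^2 - 4(1)(30) = 121 - 120 = 1.
sqrt(1) = 1, so x = (-11 ± 1)/2: x = -5 or x = -6.
Collecting all roots found:

x = -6, x = -5, x = 2


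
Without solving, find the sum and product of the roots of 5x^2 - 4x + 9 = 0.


By Vieta's formulas for ax^2 + bx + c = 0:
  Sum of roots = -b/a
  Product of roots = c/a

Here a = 5, b = -4, c = 9
Sum = -(-4)/5 = 4/5
Product = 9/5 = 9/5

Sum = 4/5, Product = 9/5


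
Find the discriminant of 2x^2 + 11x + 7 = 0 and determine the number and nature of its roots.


For ax^2 + bx + c = 0, discriminant D = b^2 - 4ac
Here a = 2, b = 11, c = 7
D = (11)^2 - 4(2)(7) = 121 - 56 = 65

D = 65 > 0 but not a perfect square
The equation has 2 distinct real irrational roots.

Discriminant = 65, 2 distinct real irrational roots


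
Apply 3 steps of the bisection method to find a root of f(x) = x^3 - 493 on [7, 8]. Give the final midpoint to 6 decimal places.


f(x) = x^3 - 493
f(7) = -150 < 0
f(8) = 19 > 0

Step 1: midpoint = (7.000000 + 8.000000)/2 = 7.500000
  f(7.500000) = -71.125000
  f(mid) < 0, so root is in [7.500000, 8.000000]

Step 2: midpoint = (7.500000 + 8.000000)/2 = 7.750000
  f(7.750000) = -27.515625
  f(mid) < 0, so root is in [7.750000, 8.000000]

Step 3: midpoint = (7.750000 + 8.000000)/2 = 7.875000
  f(7.875000) = -4.626953
  f(mid) < 0, so root is in [7.875000, 8.000000]

midpoint = 7.875000


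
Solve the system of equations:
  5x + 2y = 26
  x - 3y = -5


Using Cramer's rule:
Determinant D = (5)(-3) - (1)(2) = -15 - 2 = -17
Dx = (26)(-3) - (-5)(2) = -78 + 10 = -68
Dy = (5)(-5) - (1)(26) = -25 - 26 = -51
x = Dx/D = -68/-17 = 4
y = Dy/D = -51/-17 = 3

x = 4, y = 3


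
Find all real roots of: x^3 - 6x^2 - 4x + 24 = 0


Let p(x) = x^3 - 6x^2 - 4x + 24. By the rational root theorem (leading coefficient 1), any rational root is an integer divisor of 24: try ±1, ±2, ... in turn.
Test x = 1: value = 15 ≠ 0.
Test x = -1: value = 21 ≠ 0.
Test x = 2: value = 0 ✓, so (x - 2) is a factor.
Synthetic division by (x - 2): bring down 1; 1(2) - 6 = -4; (-4)(2) - 4 = -12; (-12)(2) + 24 = 0 → quotient x^2 - 4x - 12, remainder 0.
Solve the quadratic x^2 - 4x - 12 = 0: discriminant = (-4)^2 - 4(1)(-12) = 16 + 48 = 64.
sqrt(64) = 8, so x = (4 ± 8)/2: x = 6 or x = -2.

x = -2, x = 2, x = 6


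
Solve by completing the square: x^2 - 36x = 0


Start: x^2 - 36x + 0 = 0
Move constant: x^2 - 36x = 0
Half of -36 is -18, squared is 324
Add 324 to both sides: x^2 - 36x + 324 = 324
(x - 18)^2 = 324
x - 18 = ±18
x = 18 + 18 = 36 or x = 18 - 18 = 0

x = 0, x = 36


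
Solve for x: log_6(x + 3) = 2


Convert to exponential form: x + 3 = 6^2 = 36
x = 36 - 3 = 33
Check: log_6(33 + 3) = log_6(36) = log_6(36) = 2 ✓

x = 33


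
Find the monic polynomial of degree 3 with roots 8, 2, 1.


A monic polynomial with roots 8, 2, 1 is:
p(x) = (x - 8)(x - 2)(x - 1)
After multiplying by (x - 8): x - 8
After multiplying by (x - 2): x^2 - 10x + 16
After multiplying by (x - 1): x^3 - 11x^2 + 26x - 16

x^3 - 11x^2 + 26x - 16


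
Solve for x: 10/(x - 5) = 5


Multiply both sides by (x - 5): 10 = 5(x - 5)
Distribute: 10 = 5x - 25
5x = 10 + 25 = 35
x = 7

x = 7


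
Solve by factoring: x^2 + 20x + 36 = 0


We need two numbers that multiply to 36 and add to 20.
Those numbers are 2 and 18 (since 2 * 18 = 36 and 2 + 18 = 20).
So x^2 + 20x + 36 = (x + 2)(x + 18) = 0
Setting each factor to zero: x = -2 or x = -18

x = -18, x = -2


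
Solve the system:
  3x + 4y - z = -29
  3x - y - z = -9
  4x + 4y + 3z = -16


Using Cramer's rule. Expand each determinant along the first row.
D  = 3*[(-1)*3 - (-1)*4] - 4*[3*3 - (-1)*4] + (-1)*[3*4 - (-1)*4]
  = 3*(1) - 4*(13) + (-1)*(16) = -65
Dx = (-29)*[(-1)*3 - (-1)*4] - 4*[(-9)*3 - (-1)*(-16)] + (-1)*[(-9)*4 - (-1)*(-16)]
  = (-29)*(1) - 4*(-43) + (-1)*(-52) = 195
Dy = 3*[(-9)*3 - (-1)*(-16)] - (-29)*[3*3 - (-1)*4] + (-1)*[3*(-16) - (-9)*4]
  = 3*(-43) - (-29)*(13) + (-1)*(-12) = 260
Dz = 3*[(-1)*(-16) - (-9)*4] - 4*[3*(-16) - (-9)*4] + (-29)*[3*4 - (-1)*4]
  = 3*(52) - 4*(-12) + (-29)*(16) = -260
x = Dx/D = 195/-65 = -3, y = Dy/D = 260/-65 = -4, z = Dz/D = -260/-65 = 4
Check eq1: (3)(-3) + (4)(-4) + (-1)(4) = -29 = -29 ✓
Check eq2: (3)(-3) + (-1)(-4) + (-1)(4) = -9 = -9 ✓
Check eq3: (4)(-3) + (4)(-4) + (3)(4) = -16 = -16 ✓

x = -3, y = -4, z = 4


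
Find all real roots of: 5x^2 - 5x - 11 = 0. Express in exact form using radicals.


Using the quadratic formula: x = (-b ± sqrt(b^2 - 4ac)) / (2a)
Here a = 5, b = -5, c = -11
Discriminant = b^2 - 4ac = (-5)^2 - 4(5)(-11) = 25 + 220 = 245
Since discriminant = 245 > 0, there are two real roots.
x = (5 ± 7*sqrt(5)) / 10
Numerically: x ≈ 2.0652 or x ≈ -1.0652

x = (5 + 7*sqrt(5)) / 10 or x = (5 - 7*sqrt(5)) / 10


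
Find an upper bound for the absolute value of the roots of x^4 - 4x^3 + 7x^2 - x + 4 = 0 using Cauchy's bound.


Cauchy's bound: all roots r satisfy |r| <= 1 + max(|a_i/a_n|) for i = 0,...,n-1
where a_n is the leading coefficient.

Coefficients: [1, -4, 7, -1, 4]
Leading coefficient a_n = 1
Ratios |a_i/a_n|: 4, 7, 1, 4
Maximum ratio: 7
Cauchy's bound: |r| <= 1 + 7 = 8

Upper bound = 8


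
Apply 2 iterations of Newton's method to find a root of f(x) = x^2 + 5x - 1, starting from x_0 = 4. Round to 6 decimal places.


Newton's method: x_(n+1) = x_n - f(x_n)/f'(x_n)
f(x) = x^2 + 5x - 1
f'(x) = 2x + 5

Iteration 1:
  f(4.000000) = 35.000000
  f'(4.000000) = 13.000000
  x_1 = 4.000000 - (35.000000)/(13.000000) = 1.307692

Iteration 2:
  f(1.307692) = 7.248521
  f'(1.307692) = 7.615385
  x_2 = 1.307692 - (7.248521)/(7.615385) = 0.355866

x_2 = 0.355866


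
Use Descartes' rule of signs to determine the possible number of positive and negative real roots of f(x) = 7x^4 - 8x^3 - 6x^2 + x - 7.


Descartes' rule of signs:

For positive roots, count sign changes in f(x) = 7x^4 - 8x^3 - 6x^2 + x - 7:
Signs of coefficients: +, -, -, +, -
Number of sign changes: 3
Possible positive real roots: 3, 1

For negative roots, examine f(-x) = 7x^4 + 8x^3 - 6x^2 - x - 7:
Signs of coefficients: +, +, -, -, -
Number of sign changes: 1
Possible negative real roots: 1

Positive roots: 3 or 1; Negative roots: 1


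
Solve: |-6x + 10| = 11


An absolute value equation |expr| = 11 gives two cases:
Case 1: -6x + 10 = 11
  -6x = 1, so x = -1/6
Case 2: -6x + 10 = -11
  -6x = -21, so x = 7/2

x = -1/6, x = 7/2


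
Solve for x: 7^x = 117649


Express both sides with the same base.
117649 = 7^6
Since the bases match: x = 6

x = 6


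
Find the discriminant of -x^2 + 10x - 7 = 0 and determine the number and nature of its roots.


For ax^2 + bx + c = 0, discriminant D = b^2 - 4ac
Here a = -1, b = 10, c = -7
D = (10)^2 - 4(-1)(-7) = 100 - 28 = 72

D = 72 > 0 but not a perfect square
The equation has 2 distinct real irrational roots.

Discriminant = 72, 2 distinct real irrational roots


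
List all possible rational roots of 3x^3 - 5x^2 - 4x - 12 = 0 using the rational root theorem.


Rational root theorem: possible roots are ±p/q where:
  p divides the constant term (-12): p ∈ {1, 2, 3, 4, 6, 12}
  q divides the leading coefficient (3): q ∈ {1, 3}

All possible rational roots: -12, -6, -4, -3, -2, -4/3, -1, -2/3, -1/3, 1/3, 2/3, 1, 4/3, 2, 3, 4, 6, 12

-12, -6, -4, -3, -2, -4/3, -1, -2/3, -1/3, 1/3, 2/3, 1, 4/3, 2, 3, 4, 6, 12


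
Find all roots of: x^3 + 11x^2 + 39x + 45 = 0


Let p(x) = x^3 + 11x^2 + 39x + 45. By the rational root theorem (leading coefficient 1), any rational root is an integer divisor of 45: try ±1, ±2, ... in turn.
Test x = 1: value = 96 ≠ 0.
Test x = -1: value = 16 ≠ 0.
Test x = 3: value = 288 ≠ 0.
Test x = -3: value = 0 ✓, so (x + 3) is a factor.
Synthetic division by (x + 3): bring down 1; 1(-3) + 11 = 8; 8(-3) + 39 = 15; 15(-3) + 45 = 0 → quotient x^2 + 8x + 15, remainder 0.
Solve the quadratic x^2 + 8x + 15 = 0: discriminant = 8^2 - 4(1)(15) = 64 - 60 = 4.
sqrt(4) = 2, so x = (-8 ± 2)/2: x = -3 or x = -5.
Collecting all roots found:

x = -5, x = -3 (multiplicity 2)


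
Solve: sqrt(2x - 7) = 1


Square both sides: 2x - 7 = 1^2 = 1
2x = 1 + 7 = 8
x = 4
Check: sqrt(2*4 - 7) = sqrt(1) = 1 ✓

x = 4


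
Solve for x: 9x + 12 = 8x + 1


Starting with: 9x + 12 = 8x + 1
Move all x terms to left: (9 - 8)x = 1 - 12
Simplify: x = -11
Divide both sides by 1: x = -11

x = -11


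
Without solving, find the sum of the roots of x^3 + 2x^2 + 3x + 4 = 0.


By Vieta's formulas for x^3 + bx^2 + cx + d = 0:
  r1 + r2 + r3 = -b/a = -2
  r1*r2 + r1*r3 + r2*r3 = c/a = 3
  r1*r2*r3 = -d/a = -4


Sum = -2


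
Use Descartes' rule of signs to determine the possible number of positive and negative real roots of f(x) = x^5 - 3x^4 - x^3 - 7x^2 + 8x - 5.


Descartes' rule of signs:

For positive roots, count sign changes in f(x) = x^5 - 3x^4 - x^3 - 7x^2 + 8x - 5:
Signs of coefficients: +, -, -, -, +, -
Number of sign changes: 3
Possible positive real roots: 3, 1

For negative roots, examine f(-x) = -x^5 - 3x^4 + x^3 - 7x^2 - 8x - 5:
Signs of coefficients: -, -, +, -, -, -
Number of sign changes: 2
Possible negative real roots: 2, 0

Positive roots: 3 or 1; Negative roots: 2 or 0


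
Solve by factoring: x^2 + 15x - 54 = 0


We need two numbers that multiply to -54 and add to 15.
Those numbers are -3 and 18 (since (-3) * 18 = -54 and (-3) + 18 = 15).
So x^2 + 15x - 54 = (x - 3)(x + 18) = 0
Setting each factor to zero: x = 3 or x = -18

x = -18, x = 3


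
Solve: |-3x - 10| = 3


An absolute value equation |expr| = 3 gives two cases:
Case 1: -3x - 10 = 3
  -3x = 13, so x = -13/3
Case 2: -3x - 10 = -3
  -3x = 7, so x = -7/3

x = -13/3, x = -7/3


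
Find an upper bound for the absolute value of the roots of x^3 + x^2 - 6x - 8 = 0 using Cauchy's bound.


Cauchy's bound: all roots r satisfy |r| <= 1 + max(|a_i/a_n|) for i = 0,...,n-1
where a_n is the leading coefficient.

Coefficients: [1, 1, -6, -8]
Leading coefficient a_n = 1
Ratios |a_i/a_n|: 1, 6, 8
Maximum ratio: 8
Cauchy's bound: |r| <= 1 + 8 = 9

Upper bound = 9


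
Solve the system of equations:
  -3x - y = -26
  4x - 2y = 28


Using Cramer's rule:
Determinant D = (-3)(-2) - (4)(-1) = 6 + 4 = 10
Dx = (-26)(-2) - (28)(-1) = 52 + 28 = 80
Dy = (-3)(28) - (4)(-26) = -84 + 104 = 20
x = Dx/D = 80/10 = 8
y = Dy/D = 20/10 = 2

x = 8, y = 2


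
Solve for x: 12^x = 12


Express both sides with the same base.
12 = 12^1
Since the bases match: x = 1

x = 1


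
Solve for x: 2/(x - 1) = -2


Multiply both sides by (x - 1): 2 = -2(x - 1)
Distribute: 2 = -2x + 2
-2x = 2 - 2 = 0
x = 0

x = 0


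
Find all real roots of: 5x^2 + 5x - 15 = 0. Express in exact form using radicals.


Using the quadratic formula: x = (-b ± sqrt(b^2 - 4ac)) / (2a)
Here a = 5, b = 5, c = -15
Discriminant = b^2 - 4ac = 5^2 - 4(5)(-15) = 25 + 300 = 325
Since discriminant = 325 > 0, there are two real roots.
x = (-5 ± 5*sqrt(13)) / 10
Simplifying: x = (-1 ± sqrt(13)) / 2
Numerically: x ≈ 1.3028 or x ≈ -2.3028

x = (-1 + sqrt(13)) / 2 or x = (-1 - sqrt(13)) / 2


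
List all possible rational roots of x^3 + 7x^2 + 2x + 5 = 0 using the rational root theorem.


Rational root theorem: possible roots are ±p/q where:
  p divides the constant term (5): p ∈ {1, 5}
  q divides the leading coefficient (1): q ∈ {1}

All possible rational roots: -5, -1, 1, 5

-5, -1, 1, 5


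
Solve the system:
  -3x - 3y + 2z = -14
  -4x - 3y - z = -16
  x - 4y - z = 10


Using Cramer's rule. Expand each determinant along the first row.
D  = (-3)*[(-3)*(-1) - (-1)*(-4)] - (-3)*[(-4)*(-1) - (-1)*1] + 2*[(-4)*(-4) - (-3)*1]
  = (-3)*(-1) - (-3)*(5) + 2*(19) = 56
Dx = (-14)*[(-3)*(-1) - (-1)*(-4)] - (-3)*[(-16)*(-1) - (-1)*10] + 2*[(-16)*(-4) - (-3)*10]
  = (-14)*(-1) - (-3)*(26) + 2*(94) = 280
Dy = (-3)*[(-16)*(-1) - (-1)*10] - (-14)*[(-4)*(-1) - (-1)*1] + 2*[(-4)*10 - (-16)*1]
  = (-3)*(26) - (-14)*(5) + 2*(-24) = -56
Dz = (-3)*[(-3)*10 - (-16)*(-4)] - (-3)*[(-4)*10 - (-16)*1] + (-14)*[(-4)*(-4) - (-3)*1]
  = (-3)*(-94) - (-3)*(-24) + (-14)*(19) = -56
x = Dx/D = 280/56 = 5, y = Dy/D = -56/56 = -1, z = Dz/D = -56/56 = -1
Check eq1: (-3)(5) + (-3)(-1) + (2)(-1) = -14 = -14 ✓
Check eq2: (-4)(5) + (-3)(-1) + (-1)(-1) = -16 = -16 ✓
Check eq3: (1)(5) + (-4)(-1) + (-1)(-1) = 10 = 10 ✓

x = 5, y = -1, z = -1


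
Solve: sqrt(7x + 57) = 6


Square both sides: 7x + 57 = 6^2 = 36
7x = 36 - 57 = -21
x = -3
Check: sqrt(7*(-3) + 57) = sqrt(36) = 6 ✓

x = -3


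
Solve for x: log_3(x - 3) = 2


Convert to exponential form: x - 3 = 3^2 = 9
x = 9 + 3 = 12
Check: log_3(12 - 3) = log_3(9) = log_3(9) = 2 ✓

x = 12


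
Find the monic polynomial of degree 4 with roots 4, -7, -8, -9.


A monic polynomial with roots 4, -7, -8, -9 is:
p(x) = (x - 4)(x + 7)(x + 8)(x + 9)
After multiplying by (x - 4): x - 4
After multiplying by (x + 7): x^2 + 3x - 28
After multiplying by (x + 8): x^3 + 11x^2 - 4x - 224
After multiplying by (x + 9): x^4 + 20x^3 + 95x^2 - 260x - 2016

x^4 + 20x^3 + 95x^2 - 260x - 2016


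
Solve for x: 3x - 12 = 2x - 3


Starting with: 3x - 12 = 2x - 3
Move all x terms to left: (3 - 2)x = -3 + 12
Simplify: x = 9
Divide both sides by 1: x = 9

x = 9


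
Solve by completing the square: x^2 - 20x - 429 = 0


Start: x^2 - 20x - 429 = 0
Move constant: x^2 - 20x = 429
Half of -20 is -10, squared is 100
Add 100 to both sides: x^2 - 20x + 100 = 529
(x - 10)^2 = 529
x - 10 = ±23
x = 10 + 23 = 33 or x = 10 - 23 = -13

x = -13, x = 33


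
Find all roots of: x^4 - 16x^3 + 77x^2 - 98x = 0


The constant term is 0, so x = 0 is a root. Factor out x:
  x^3 - 16x^2 + 77x - 98 = 0
Let p(x) = x^3 - 16x^2 + 77x - 98. By the rational root theorem (leading coefficient 1), any rational root is an integer divisor of 98: try ±1, ±2, ... in turn.
Test x = 1: value = -36 ≠ 0.
Test x = -1: value = -192 ≠ 0.
Test x = 2: value = 0 ✓, so (x - 2) is a factor.
Synthetic division by (x - 2): bring down 1; 1(2) - 16 = -14; (-14)(2) + 77 = 49; 49(2) - 98 = 0 → quotient x^2 - 14x + 49, remainder 0.
Solve the quadratic x^2 - 14x + 49 = 0: discriminant = (-14)^2 - 4(1)(49) = 196 - 196 = 0.
Discriminant = 0, so a double root: x = 14/2 = 7.
Collecting all roots found:

x = 0, x = 2, x = 7 (multiplicity 2)


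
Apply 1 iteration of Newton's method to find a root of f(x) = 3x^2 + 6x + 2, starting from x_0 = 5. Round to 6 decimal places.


Newton's method: x_(n+1) = x_n - f(x_n)/f'(x_n)
f(x) = 3x^2 + 6x + 2
f'(x) = 6x + 6

Iteration 1:
  f(5.000000) = 107.000000
  f'(5.000000) = 36.000000
  x_1 = 5.000000 - (107.000000)/(36.000000) = 2.027778

x_1 = 2.027778


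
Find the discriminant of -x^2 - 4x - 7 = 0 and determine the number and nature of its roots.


For ax^2 + bx + c = 0, discriminant D = b^2 - 4ac
Here a = -1, b = -4, c = -7
D = (-4)^2 - 4(-1)(-7) = 16 - 28 = -12

D = -12 < 0
The equation has no real roots (2 complex conjugate roots).

Discriminant = -12, no real roots (2 complex conjugate roots)


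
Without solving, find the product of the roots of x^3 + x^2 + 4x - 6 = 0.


By Vieta's formulas for x^3 + bx^2 + cx + d = 0:
  r1 + r2 + r3 = -b/a = -1
  r1*r2 + r1*r3 + r2*r3 = c/a = 4
  r1*r2*r3 = -d/a = 6


Product = 6


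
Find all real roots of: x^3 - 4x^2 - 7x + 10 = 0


Let p(x) = x^3 - 4x^2 - 7x + 10. By the rational root theorem (leading coefficient 1), any rational root is an integer divisor of 10: try ±1, ±2, ... in turn.
Test x = 1: value = 0 ✓, so (x - 1) is a factor.
Synthetic division by (x - 1): bring down 1; 1(1) - 4 = -3; (-3)(1) - 7 = -10; (-10)(1) + 10 = 0 → quotient x^2 - 3x - 10, remainder 0.
Solve the quadratic x^2 - 3x - 10 = 0: discriminant = (-3)^2 - 4(1)(-10) = 9 + 40 = 49.
sqrt(49) = 7, so x = (3 ± 7)/2: x = 5 or x = -2.

x = -2, x = 1, x = 5


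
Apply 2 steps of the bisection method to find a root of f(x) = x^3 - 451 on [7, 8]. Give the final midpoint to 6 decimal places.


f(x) = x^3 - 451
f(7) = -108 < 0
f(8) = 61 > 0

Step 1: midpoint = (7.000000 + 8.000000)/2 = 7.500000
  f(7.500000) = -29.125000
  f(mid) < 0, so root is in [7.500000, 8.000000]

Step 2: midpoint = (7.500000 + 8.000000)/2 = 7.750000
  f(7.750000) = 14.484375
  f(mid) > 0, so root is in [7.500000, 7.750000]

midpoint = 7.750000


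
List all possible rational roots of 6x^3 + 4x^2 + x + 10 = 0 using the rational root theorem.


Rational root theorem: possible roots are ±p/q where:
  p divides the constant term (10): p ∈ {1, 2, 5, 10}
  q divides the leading coefficient (6): q ∈ {1, 2, 3, 6}

All possible rational roots: -10, -5, -10/3, -5/2, -2, -5/3, -1, -5/6, -2/3, -1/2, -1/3, -1/6, 1/6, 1/3, 1/2, 2/3, 5/6, 1, 5/3, 2, 5/2, 10/3, 5, 10

-10, -5, -10/3, -5/2, -2, -5/3, -1, -5/6, -2/3, -1/2, -1/3, -1/6, 1/6, 1/3, 1/2, 2/3, 5/6, 1, 5/3, 2, 5/2, 10/3, 5, 10


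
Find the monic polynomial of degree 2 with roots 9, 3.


A monic polynomial with roots 9, 3 is:
p(x) = (x - 9)(x - 3)
After multiplying by (x - 9): x - 9
After multiplying by (x - 3): x^2 - 12x + 27

x^2 - 12x + 27


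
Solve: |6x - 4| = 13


An absolute value equation |expr| = 13 gives two cases:
Case 1: 6x - 4 = 13
  6x = 17, so x = 17/6
Case 2: 6x - 4 = -13
  6x = -9, so x = -3/2

x = -3/2, x = 17/6


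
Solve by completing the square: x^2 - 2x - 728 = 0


Start: x^2 - 2x - 728 = 0
Move constant: x^2 - 2x = 728
Half of -2 is -1, squared is 1
Add 1 to both sides: x^2 - 2x + 1 = 729
(x - 1)^2 = 729
x - 1 = ±27
x = 1 + 27 = 28 or x = 1 - 27 = -26

x = -26, x = 28


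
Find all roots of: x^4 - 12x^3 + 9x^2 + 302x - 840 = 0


Let p(x) = x^4 - 12x^3 + 9x^2 + 302x - 840. By the rational root theorem (leading coefficient 1), any rational root is an integer divisor of 840: try ±1, ±2, ... in turn.
Test x = 1: value = -540 ≠ 0.
Test x = -1: value = -1120 ≠ 0.
Test x = 2: value = -280 ≠ 0.
Test x = -2: value = -1296 ≠ 0.
Test x = 3: value = -96 ≠ 0.
Test x = -3: value = -1260 ≠ 0.
Test x = 4: value = 0 ✓, so (x - 4) is a factor.
Synthetic division by (x - 4): bring down 1; 1(4) - 12 = -8; (-8)(4) + 9 = -23; (-23)(4) + 302 = 210; 210(4) - 840 = 0 → quotient x^3 - 8x^2 - 23x + 210, remainder 0.
Continue with the quotient x^3 - 8x^2 - 23x + 210 (candidates must divide 210).
Test x = 5: value = 20 ≠ 0.
Test x = -5: value = 0 ✓, so (x + 5) is a factor.
Synthetic division by (x + 5): bring down 1; 1(-5) - 8 = -13; (-13)(-5) - 23 = 42; 42(-5) + 210 = 0 → quotient x^2 - 13x + 42, remainder 0.
Solve the quadratic x^2 - 13x + 42 = 0: discriminant = (-13)^2 - 4(1)(42) = 169 - 168 = 1.
sqrt(1) = 1, so x = (13 ± 1)/2: x = 7 or x = 6.
Collecting all roots found:

x = -5, x = 4, x = 6, x = 7


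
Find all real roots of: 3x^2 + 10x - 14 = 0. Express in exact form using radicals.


Using the quadratic formula: x = (-b ± sqrt(b^2 - 4ac)) / (2a)
Here a = 3, b = 10, c = -14
Discriminant = b^2 - 4ac = 10^2 - 4(3)(-14) = 100 + 168 = 268
Since discriminant = 268 > 0, there are two real roots.
x = (-10 ± 2*sqrt(67)) / 6
Simplifying: x = (-5 ± sqrt(67)) / 3
Numerically: x ≈ 1.0618 or x ≈ -4.3951

x = (-5 + sqrt(67)) / 3 or x = (-5 - sqrt(67)) / 3


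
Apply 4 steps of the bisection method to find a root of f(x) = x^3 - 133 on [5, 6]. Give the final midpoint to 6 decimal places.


f(x) = x^3 - 133
f(5) = -8 < 0
f(6) = 83 > 0

Step 1: midpoint = (5.000000 + 6.000000)/2 = 5.500000
  f(5.500000) = 33.375000
  f(mid) > 0, so root is in [5.000000, 5.500000]

Step 2: midpoint = (5.000000 + 5.500000)/2 = 5.250000
  f(5.250000) = 11.703125
  f(mid) > 0, so root is in [5.000000, 5.250000]

Step 3: midpoint = (5.000000 + 5.250000)/2 = 5.125000
  f(5.125000) = 1.611328
  f(mid) > 0, so root is in [5.000000, 5.125000]

Step 4: midpoint = (5.000000 + 5.125000)/2 = 5.062500
  f(5.062500) = -3.253662
  f(mid) < 0, so root is in [5.062500, 5.125000]

midpoint = 5.062500


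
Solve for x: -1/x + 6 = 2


Subtract 6 from both sides: -1/x = -4
Multiply both sides by x: -1 = -4 * x
Divide by -4: x = 1/4

x = 1/4


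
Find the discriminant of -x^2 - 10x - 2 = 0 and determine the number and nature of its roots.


For ax^2 + bx + c = 0, discriminant D = b^2 - 4ac
Here a = -1, b = -10, c = -2
D = (-10)^2 - 4(-1)(-2) = 100 - 8 = 92

D = 92 > 0 but not a perfect square
The equation has 2 distinct real irrational roots.

Discriminant = 92, 2 distinct real irrational roots


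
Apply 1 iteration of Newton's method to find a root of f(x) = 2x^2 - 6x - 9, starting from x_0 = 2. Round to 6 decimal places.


Newton's method: x_(n+1) = x_n - f(x_n)/f'(x_n)
f(x) = 2x^2 - 6x - 9
f'(x) = 4x - 6

Iteration 1:
  f(2.000000) = -13.000000
  f'(2.000000) = 2.000000
  x_1 = 2.000000 - (-13.000000)/(2.000000) = 8.500000

x_1 = 8.500000


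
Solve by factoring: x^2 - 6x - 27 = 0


We need two numbers that multiply to -27 and add to -6.
Those numbers are 3 and -9 (since 3 * (-9) = -27 and 3 + (-9) = -6).
So x^2 - 6x - 27 = (x + 3)(x - 9) = 0
Setting each factor to zero: x = -3 or x = 9

x = -3, x = 9


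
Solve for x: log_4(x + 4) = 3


Convert to exponential form: x + 4 = 4^3 = 64
x = 64 - 4 = 60
Check: log_4(60 + 4) = log_4(64) = log_4(64) = 3 ✓

x = 60


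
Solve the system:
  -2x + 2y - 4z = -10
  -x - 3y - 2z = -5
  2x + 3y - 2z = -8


Using Cramer's rule. Expand each determinant along the first row.
D  = (-2)*[(-3)*(-2) - (-2)*3] - 2*[(-1)*(-2) - (-2)*2] + (-4)*[(-1)*3 - (-3)*2]
  = (-2)*(12) - 2*(6) + (-4)*(3) = -48
Dx = (-10)*[(-3)*(-2) - (-2)*3] - 2*[(-5)*(-2) - (-2)*(-8)] + (-4)*[(-5)*3 - (-3)*(-8)]
  = (-10)*(12) - 2*(-6) + (-4)*(-39) = 48
Dy = (-2)*[(-5)*(-2) - (-2)*(-8)] - (-10)*[(-1)*(-2) - (-2)*2] + (-4)*[(-1)*(-8) - (-5)*2]
  = (-2)*(-6) - (-10)*(6) + (-4)*(18) = 0
Dz = (-2)*[(-3)*(-8) - (-5)*3] - 2*[(-1)*(-8) - (-5)*2] + (-10)*[(-1)*3 - (-3)*2]
  = (-2)*(39) - 2*(18) + (-10)*(3) = -144
x = Dx/D = 48/-48 = -1, y = Dy/D = 0/-48 = 0, z = Dz/D = -144/-48 = 3
Check eq1: (-2)(-1) + (2)(0) + (-4)(3) = -10 = -10 ✓
Check eq2: (-1)(-1) + (-3)(0) + (-2)(3) = -5 = -5 ✓
Check eq3: (2)(-1) + (3)(0) + (-2)(3) = -8 = -8 ✓

x = -1, y = 0, z = 3


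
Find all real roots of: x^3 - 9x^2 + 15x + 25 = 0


Let p(x) = x^3 - 9x^2 + 15x + 25. By the rational root theorem (leading coefficient 1), any rational root is an integer divisor of 25: try ±1, ±2, ... in turn.
Test x = 1: value = 32 ≠ 0.
Test x = -1: value = 0 ✓, so (x + 1) is a factor.
Synthetic division by (x + 1): bring down 1; 1(-1) - 9 = -10; (-10)(-1) + 15 = 25; 25(-1) + 25 = 0 → quotient x^2 - 10x + 25, remainder 0.
Solve the quadratic x^2 - 10x + 25 = 0: discriminant = (-10)^2 - 4(1)(25) = 100 - 100 = 0.
Discriminant = 0, so a double root: x = 10/2 = 5.

x = -1, x = 5 (multiplicity 2)


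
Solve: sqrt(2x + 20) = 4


Square both sides: 2x + 20 = 4^2 = 16
2x = 16 - 20 = -4
x = -2
Check: sqrt(2*(-2) + 20) = sqrt(16) = 4 ✓

x = -2


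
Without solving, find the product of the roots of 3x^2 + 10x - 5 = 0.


By Vieta's formulas for ax^2 + bx + c = 0:
  Sum of roots = -b/a
  Product of roots = c/a

Here a = 3, b = 10, c = -5
Sum = -(10)/3 = -10/3
Product = -5/3 = -5/3

Product = -5/3


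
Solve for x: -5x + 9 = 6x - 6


Starting with: -5x + 9 = 6x - 6
Move all x terms to left: (-5 - 6)x = -6 - 9
Simplify: -11x = -15
Divide both sides by -11: x = 15/11

x = 15/11


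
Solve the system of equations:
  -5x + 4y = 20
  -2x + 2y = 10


Using Cramer's rule:
Determinant D = (-5)(2) - (-2)(4) = -10 + 8 = -2
Dx = (20)(2) - (10)(4) = 40 - 40 = 0
Dy = (-5)(10) - (-2)(20) = -50 + 40 = -10
x = Dx/D = 0/-2 = 0
y = Dy/D = -10/-2 = 5

x = 0, y = 5


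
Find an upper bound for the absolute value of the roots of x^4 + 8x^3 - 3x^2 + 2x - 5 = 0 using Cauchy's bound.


Cauchy's bound: all roots r satisfy |r| <= 1 + max(|a_i/a_n|) for i = 0,...,n-1
where a_n is the leading coefficient.

Coefficients: [1, 8, -3, 2, -5]
Leading coefficient a_n = 1
Ratios |a_i/a_n|: 8, 3, 2, 5
Maximum ratio: 8
Cauchy's bound: |r| <= 1 + 8 = 9

Upper bound = 9


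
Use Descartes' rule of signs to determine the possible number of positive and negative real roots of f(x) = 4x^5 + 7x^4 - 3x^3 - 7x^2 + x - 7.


Descartes' rule of signs:

For positive roots, count sign changes in f(x) = 4x^5 + 7x^4 - 3x^3 - 7x^2 + x - 7:
Signs of coefficients: +, +, -, -, +, -
Number of sign changes: 3
Possible positive real roots: 3, 1

For negative roots, examine f(-x) = -4x^5 + 7x^4 + 3x^3 - 7x^2 - x - 7:
Signs of coefficients: -, +, +, -, -, -
Number of sign changes: 2
Possible negative real roots: 2, 0

Positive roots: 3 or 1; Negative roots: 2 or 0


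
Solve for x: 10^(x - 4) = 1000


Express both sides with the same base.
1000 = 10^3
Since the bases match, equate exponents: x - 4 = 3
So x = 3 - (-4) = 7

x = 7


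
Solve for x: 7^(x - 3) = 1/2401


Express both sides with the same base.
1/2401 = 7^(-4)
Since the bases match, equate exponents: x - 3 = -4
So x = -4 - (-3) = -1

x = -1


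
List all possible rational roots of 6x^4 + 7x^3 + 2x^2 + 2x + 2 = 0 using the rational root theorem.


Rational root theorem: possible roots are ±p/q where:
  p divides the constant term (2): p ∈ {1, 2}
  q divides the leading coefficient (6): q ∈ {1, 2, 3, 6}

All possible rational roots: -2, -1, -2/3, -1/2, -1/3, -1/6, 1/6, 1/3, 1/2, 2/3, 1, 2

-2, -1, -2/3, -1/2, -1/3, -1/6, 1/6, 1/3, 1/2, 2/3, 1, 2


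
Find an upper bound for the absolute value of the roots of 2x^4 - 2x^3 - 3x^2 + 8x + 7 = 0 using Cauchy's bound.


Cauchy's bound: all roots r satisfy |r| <= 1 + max(|a_i/a_n|) for i = 0,...,n-1
where a_n is the leading coefficient.

Coefficients: [2, -2, -3, 8, 7]
Leading coefficient a_n = 2
Ratios |a_i/a_n|: 1, 3/2, 4, 7/2
Maximum ratio: 4
Cauchy's bound: |r| <= 1 + 4 = 5

Upper bound = 5


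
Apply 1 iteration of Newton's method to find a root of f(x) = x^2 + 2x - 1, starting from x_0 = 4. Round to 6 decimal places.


Newton's method: x_(n+1) = x_n - f(x_n)/f'(x_n)
f(x) = x^2 + 2x - 1
f'(x) = 2x + 2

Iteration 1:
  f(4.000000) = 23.000000
  f'(4.000000) = 10.000000
  x_1 = 4.000000 - (23.000000)/(10.000000) = 1.700000

x_1 = 1.700000


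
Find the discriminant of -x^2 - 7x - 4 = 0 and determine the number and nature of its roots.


For ax^2 + bx + c = 0, discriminant D = b^2 - 4ac
Here a = -1, b = -7, c = -4
D = (-7)^2 - 4(-1)(-4) = 49 - 16 = 33

D = 33 > 0 but not a perfect square
The equation has 2 distinct real irrational roots.

Discriminant = 33, 2 distinct real irrational roots


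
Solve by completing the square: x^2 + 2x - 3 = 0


Start: x^2 + 2x - 3 = 0
Move constant: x^2 + 2x = 3
Half of 2 is 1, squared is 1
Add 1 to both sides: x^2 + 2x + 1 = 4
(x + 1)^2 = 4
x + 1 = ±2
x = -1 + 2 = 1 or x = -1 - 2 = -3

x = -3, x = 1


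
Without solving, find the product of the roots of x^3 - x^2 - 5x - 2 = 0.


By Vieta's formulas for x^3 + bx^2 + cx + d = 0:
  r1 + r2 + r3 = -b/a = 1
  r1*r2 + r1*r3 + r2*r3 = c/a = -5
  r1*r2*r3 = -d/a = 2


Product = 2


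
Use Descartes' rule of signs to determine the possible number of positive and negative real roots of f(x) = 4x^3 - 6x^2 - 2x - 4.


Descartes' rule of signs:

For positive roots, count sign changes in f(x) = 4x^3 - 6x^2 - 2x - 4:
Signs of coefficients: +, -, -, -
Number of sign changes: 1
Possible positive real roots: 1

For negative roots, examine f(-x) = -4x^3 - 6x^2 + 2x - 4:
Signs of coefficients: -, -, +, -
Number of sign changes: 2
Possible negative real roots: 2, 0

Positive roots: 1; Negative roots: 2 or 0


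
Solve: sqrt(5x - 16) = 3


Square both sides: 5x - 16 = 3^2 = 9
5x = 9 + 16 = 25
x = 5
Check: sqrt(5*5 - 16) = sqrt(9) = 3 ✓

x = 5


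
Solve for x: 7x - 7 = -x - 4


Starting with: 7x - 7 = -x - 4
Move all x terms to left: (7 + 1)x = -4 + 7
Simplify: 8x = 3
Divide both sides by 8: x = 3/8

x = 3/8


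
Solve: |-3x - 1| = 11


An absolute value equation |expr| = 11 gives two cases:
Case 1: -3x - 1 = 11
  -3x = 12, so x = -4
Case 2: -3x - 1 = -11
  -3x = -10, so x = 10/3

x = -4, x = 10/3


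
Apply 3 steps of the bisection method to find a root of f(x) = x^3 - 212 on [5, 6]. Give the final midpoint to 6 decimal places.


f(x) = x^3 - 212
f(5) = -87 < 0
f(6) = 4 > 0

Step 1: midpoint = (5.000000 + 6.000000)/2 = 5.500000
  f(5.500000) = -45.625000
  f(mid) < 0, so root is in [5.500000, 6.000000]

Step 2: midpoint = (5.500000 + 6.000000)/2 = 5.750000
  f(5.750000) = -21.890625
  f(mid) < 0, so root is in [5.750000, 6.000000]

Step 3: midpoint = (5.750000 + 6.000000)/2 = 5.875000
  f(5.875000) = -9.220703
  f(mid) < 0, so root is in [5.875000, 6.000000]

midpoint = 5.875000


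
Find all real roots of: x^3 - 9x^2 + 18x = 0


The constant term is 0, so x = 0 is a root. Factor out x:
  x(x^2 - 9x + 18) = 0
Solve the quadratic x^2 - 9x + 18 = 0: discriminant = (-9)^2 - 4(1)(18) = 81 - 72 = 9.
sqrt(9) = 3, so x = (9 ± 3)/2: x = 6 or x = 3.

x = 0, x = 3, x = 6


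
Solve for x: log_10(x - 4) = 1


Convert to exponential form: x - 4 = 10^1 = 10
x = 10 + 4 = 14
Check: log_10(14 - 4) = log_10(10) = log_10(10) = 1 ✓

x = 14


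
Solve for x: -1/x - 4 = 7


Subtract -4 from both sides: -1/x = 11
Multiply both sides by x: -1 = 11 * x
Divide by 11: x = -1/11

x = -1/11


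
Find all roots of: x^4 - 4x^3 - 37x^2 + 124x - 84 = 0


Let p(x) = x^4 - 4x^3 - 37x^2 + 124x - 84. By the rational root theorem (leading coefficient 1), any rational root is an integer divisor of 84: try ±1, ±2, ... in turn.
Test x = 1: value = 0 ✓, so (x - 1) is a factor.
Synthetic division by (x - 1): bring down 1; 1(1) - 4 = -3; (-3)(1) - 37 = -40; (-40)(1) + 124 = 84; 84(1) - 84 = 0 → quotient x^3 - 3x^2 - 40x + 84, remainder 0.
Continue with the quotient x^3 - 3x^2 - 40x + 84 (candidates must divide 84; re-test x = 1 first in case it repeats).
Test x = 1: value = 42 ≠ 0.
Test x = -1: value = 120 ≠ 0.
Test x = 2: value = 0 ✓, so (x - 2) is a factor.
Synthetic division by (x - 2): bring down 1; 1(2) - 3 = -1; (-1)(2) - 40 = -42; (-42)(2) + 84 = 0 → quotient x^2 - x - 42, remainder 0.
Solve the quadratic x^2 - x - 42 = 0: discriminant = (-1)^2 - 4(1)(-42) = 1 + 168 = 169.
sqrt(169) = 13, so x = (1 ± 13)/2: x = 7 or x = -6.
Collecting all roots found:

x = -6, x = 1, x = 2, x = 7
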